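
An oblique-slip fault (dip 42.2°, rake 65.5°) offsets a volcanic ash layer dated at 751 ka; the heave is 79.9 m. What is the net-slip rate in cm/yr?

0.0158 cm/yr

dip-slip = heave / cos(dip) = 79.9 / cos(42.2°) = 107.9 m
net slip = dip-slip / sin(rake) = 107.9 / sin(65.5°) = 118.5 m
rate = 118.5 m / 751 ka = 0.000158 m/yr = 0.0158 cm/yr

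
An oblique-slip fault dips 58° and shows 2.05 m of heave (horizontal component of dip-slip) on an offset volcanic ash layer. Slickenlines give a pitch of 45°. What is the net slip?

dip-slip = heave / cos(dip) = 2.05 / cos(58°) = 3.869 m
net slip = dip-slip / sin(rake) = 3.869 / sin(45°) = 5.47 m

5.47 m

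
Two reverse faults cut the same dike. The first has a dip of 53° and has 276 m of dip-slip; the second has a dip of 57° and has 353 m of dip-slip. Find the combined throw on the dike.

throw_A = 276 × sin(53°) = 220.4 m
throw_B = 353 × sin(57°) = 296.1 m
total = 220.4 + 296.1 = 516 m

516 m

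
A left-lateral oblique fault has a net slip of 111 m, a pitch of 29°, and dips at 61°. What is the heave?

dip-slip = net slip × sin(rake) = 111 m × sin(29°) = 53.81 m
heave = dip-slip × cos(dip) = 53.81 × cos(61°) = 26.1 m

26.1 m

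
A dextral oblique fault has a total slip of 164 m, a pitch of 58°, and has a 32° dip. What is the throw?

dip-slip = net slip × sin(rake) = 164 m × sin(58°) = 139.1 m
throw = dip-slip × sin(dip) = 139.1 × sin(32°) = 73.7 m

73.7 m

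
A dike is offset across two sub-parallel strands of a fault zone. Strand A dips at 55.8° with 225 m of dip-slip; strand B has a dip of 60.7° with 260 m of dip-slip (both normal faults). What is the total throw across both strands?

throw_A = 225 × sin(55.8°) = 186.1 m
throw_B = 260 × sin(60.7°) = 226.7 m
total = 186.1 + 226.7 = 413 m

413 m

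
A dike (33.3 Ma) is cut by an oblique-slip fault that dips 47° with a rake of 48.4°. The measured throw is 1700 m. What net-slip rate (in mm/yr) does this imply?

dip-slip = throw / sin(dip) = 1700 / sin(47°) = 2324 m
net slip = dip-slip / sin(rake) = 2324 / sin(48.4°) = 3108 m
rate = 3108 m / 33.3 Ma = 0.0000933 m/yr = 0.0933 mm/yr

0.0933 mm/yr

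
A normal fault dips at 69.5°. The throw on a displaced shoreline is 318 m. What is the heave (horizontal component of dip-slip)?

heave = throw / tan(dip) = 318 / tan(69.5°) = 119 m

119 m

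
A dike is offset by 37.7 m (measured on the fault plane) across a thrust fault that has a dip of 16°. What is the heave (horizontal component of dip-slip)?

heave = dip-slip × cos(dip) = 37.7 m × cos(16°) = 36.2 m

36.2 m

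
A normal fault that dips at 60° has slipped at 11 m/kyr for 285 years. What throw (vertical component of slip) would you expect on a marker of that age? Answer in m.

dip-slip = rate × time = 11 m/kyr × 285 years = 3.135 m
throw = dip-slip × sin(dip) = 3.135 × sin(60°) = 2.71 m

2.71 m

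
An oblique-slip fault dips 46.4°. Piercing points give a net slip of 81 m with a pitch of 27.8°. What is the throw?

27.4 m

dip-slip = net slip × sin(rake) = 81 m × sin(27.8°) = 37.78 m
throw = dip-slip × sin(dip) = 37.78 × sin(46.4°) = 27.4 m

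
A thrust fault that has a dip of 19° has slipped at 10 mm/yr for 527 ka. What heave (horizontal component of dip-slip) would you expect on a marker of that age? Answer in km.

4.98 km

dip-slip = rate × time = 10 mm/yr × 527 ka = 5270 m
heave = dip-slip × cos(dip) = 5270 × cos(19°) = 4980 m = 4.98 km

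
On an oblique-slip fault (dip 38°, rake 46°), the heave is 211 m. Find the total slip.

dip-slip = heave / cos(dip) = 211 / cos(38°) = 267.8 m
net slip = dip-slip / sin(rake) = 267.8 / sin(46°) = 372 m

372 m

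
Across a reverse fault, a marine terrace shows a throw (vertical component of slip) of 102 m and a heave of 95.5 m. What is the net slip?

140 m

net slip = √(throw² + heave²) = √(102² + 95.5²) = 140 m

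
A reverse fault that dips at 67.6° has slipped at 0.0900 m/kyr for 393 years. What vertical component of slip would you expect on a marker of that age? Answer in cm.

3.27 cm

dip-slip = rate × time = 0.0900 m/kyr × 393 years = 0.03537 m
throw = dip-slip × sin(dip) = 0.03537 × sin(67.6°) = 0.0327 m = 3.27 cm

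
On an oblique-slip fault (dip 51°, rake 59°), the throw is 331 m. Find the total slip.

dip-slip = throw / sin(dip) = 331 / sin(51°) = 425.9 m
net slip = dip-slip / sin(rake) = 425.9 / sin(59°) = 497 m

497 m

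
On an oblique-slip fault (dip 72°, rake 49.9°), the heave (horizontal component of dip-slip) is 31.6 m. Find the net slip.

134 m

dip-slip = heave / cos(dip) = 31.6 / cos(72°) = 102.3 m
net slip = dip-slip / sin(rake) = 102.3 / sin(49.9°) = 134 m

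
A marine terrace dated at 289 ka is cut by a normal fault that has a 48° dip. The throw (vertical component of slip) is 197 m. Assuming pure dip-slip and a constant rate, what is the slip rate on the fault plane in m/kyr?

dip-slip = throw / sin(dip) = 197 m / sin(48°) = 265.1 m
rate = 265.1 m / 289 ka = 0.000917 m/yr = 0.917 m/kyr

0.917 m/kyr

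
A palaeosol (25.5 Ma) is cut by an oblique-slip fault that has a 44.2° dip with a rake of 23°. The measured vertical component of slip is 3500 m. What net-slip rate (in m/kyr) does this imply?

0.504 m/kyr

dip-slip = throw / sin(dip) = 3500 / sin(44.2°) = 5020 m
net slip = dip-slip / sin(rake) = 5020 / sin(23°) = 12850 m
rate = 12850 m / 25.5 Ma = 0.000504 m/yr = 0.504 m/kyr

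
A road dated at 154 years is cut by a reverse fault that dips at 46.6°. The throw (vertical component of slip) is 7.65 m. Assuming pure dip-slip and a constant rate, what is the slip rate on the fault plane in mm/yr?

68.4 mm/yr

dip-slip = throw / sin(dip) = 7.65 m / sin(46.6°) = 10.53 m
rate = 10.53 m / 154 years = 0.0684 m/yr = 68.4 mm/yr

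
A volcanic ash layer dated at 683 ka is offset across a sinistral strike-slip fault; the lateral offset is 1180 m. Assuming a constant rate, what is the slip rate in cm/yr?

0.173 cm/yr

rate = 1180 m / 683 ka = 0.00173 m/yr = 0.173 cm/yr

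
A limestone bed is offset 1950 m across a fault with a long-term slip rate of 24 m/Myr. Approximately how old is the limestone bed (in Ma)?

age = offset / rate = 1950 m / (24 m/Myr) = 8.12e+07 yr = 81.2 Ma

81.2 Ma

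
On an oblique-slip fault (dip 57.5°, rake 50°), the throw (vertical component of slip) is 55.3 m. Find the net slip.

85.6 m

dip-slip = throw / sin(dip) = 55.3 / sin(57.5°) = 65.57 m
net slip = dip-slip / sin(rake) = 65.57 / sin(50°) = 85.6 m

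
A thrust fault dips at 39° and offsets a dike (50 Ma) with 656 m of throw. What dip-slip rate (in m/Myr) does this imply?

20.8 m/Myr

dip-slip = throw / sin(dip) = 656 m / sin(39°) = 1042 m
rate = 1042 m / 50 Ma = 0.0000208 m/yr = 20.8 m/Myr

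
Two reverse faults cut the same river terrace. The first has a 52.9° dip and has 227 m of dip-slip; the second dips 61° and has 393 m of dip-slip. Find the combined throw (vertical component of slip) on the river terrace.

throw_A = 227 × sin(52.9°) = 181.1 m
throw_B = 393 × sin(61°) = 343.7 m
total = 181.1 + 343.7 = 525 m

525 m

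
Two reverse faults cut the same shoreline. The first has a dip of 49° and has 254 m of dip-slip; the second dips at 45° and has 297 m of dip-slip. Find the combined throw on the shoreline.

402 m

throw_A = 254 × sin(49°) = 191.7 m
throw_B = 297 × sin(45°) = 210 m
total = 191.7 + 210 = 402 m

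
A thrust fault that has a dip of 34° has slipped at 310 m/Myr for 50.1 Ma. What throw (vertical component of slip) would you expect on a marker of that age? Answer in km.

dip-slip = rate × time = 310 m/Myr × 50.1 Ma = 15530 m
throw = dip-slip × sin(dip) = 15530 × sin(34°) = 8680 m = 8.68 km

8.68 km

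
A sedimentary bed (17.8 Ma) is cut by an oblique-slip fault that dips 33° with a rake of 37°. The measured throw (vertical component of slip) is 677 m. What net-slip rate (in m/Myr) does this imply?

dip-slip = throw / sin(dip) = 677 / sin(33°) = 1243 m
net slip = dip-slip / sin(rake) = 1243 / sin(37°) = 2065 m
rate = 2065 m / 17.8 Ma = 0.000116 m/yr = 116 m/Myr

116 m/Myr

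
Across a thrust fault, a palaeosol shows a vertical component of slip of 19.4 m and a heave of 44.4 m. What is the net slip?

net slip = √(throw² + heave²) = √(19.4² + 44.4²) = 48.5 m

48.5 m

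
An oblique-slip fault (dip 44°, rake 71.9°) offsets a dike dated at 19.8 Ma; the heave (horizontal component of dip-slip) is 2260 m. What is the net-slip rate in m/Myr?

167 m/Myr

dip-slip = heave / cos(dip) = 2260 / cos(44°) = 3142 m
net slip = dip-slip / sin(rake) = 3142 / sin(71.9°) = 3305 m
rate = 3305 m / 19.8 Ma = 0.000167 m/yr = 167 m/Myr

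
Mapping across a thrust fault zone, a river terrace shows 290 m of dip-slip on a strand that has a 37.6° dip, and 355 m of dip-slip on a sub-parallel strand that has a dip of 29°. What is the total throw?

349 m

throw_A = 290 × sin(37.6°) = 176.9 m
throw_B = 355 × sin(29°) = 172.1 m
total = 176.9 + 172.1 = 349 m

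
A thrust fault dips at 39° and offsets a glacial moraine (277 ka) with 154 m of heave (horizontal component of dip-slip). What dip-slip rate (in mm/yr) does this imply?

dip-slip = heave / cos(dip) = 154 m / cos(39°) = 198.2 m
rate = 198.2 m / 277 ka = 0.000715 m/yr = 0.715 mm/yr

0.715 mm/yr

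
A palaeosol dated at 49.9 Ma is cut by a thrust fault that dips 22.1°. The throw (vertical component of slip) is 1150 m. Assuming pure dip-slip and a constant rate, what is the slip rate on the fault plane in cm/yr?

0.00613 cm/yr

dip-slip = throw / sin(dip) = 1150 m / sin(22.1°) = 3057 m
rate = 3057 m / 49.9 Ma = 0.0000613 m/yr = 0.00613 cm/yr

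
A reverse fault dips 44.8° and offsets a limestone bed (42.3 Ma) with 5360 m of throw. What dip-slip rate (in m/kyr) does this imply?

dip-slip = throw / sin(dip) = 5360 m / sin(44.8°) = 7607 m
rate = 7607 m / 42.3 Ma = 0.000180 m/yr = 0.180 m/kyr

0.180 m/kyr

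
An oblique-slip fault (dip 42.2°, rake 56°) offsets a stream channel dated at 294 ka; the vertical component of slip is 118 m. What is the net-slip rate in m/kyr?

dip-slip = throw / sin(dip) = 118 / sin(42.2°) = 175.7 m
net slip = dip-slip / sin(rake) = 175.7 / sin(56°) = 211.9 m
rate = 211.9 m / 294 ka = 0.000721 m/yr = 0.721 m/kyr

0.721 m/kyr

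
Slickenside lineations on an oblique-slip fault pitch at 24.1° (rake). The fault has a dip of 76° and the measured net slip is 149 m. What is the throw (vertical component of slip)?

dip-slip = net slip × sin(rake) = 149 m × sin(24.1°) = 60.84 m
throw = dip-slip × sin(dip) = 60.84 × sin(76°) = 59 m

59 m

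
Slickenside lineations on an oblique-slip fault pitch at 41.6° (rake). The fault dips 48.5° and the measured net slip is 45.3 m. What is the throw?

dip-slip = net slip × sin(rake) = 45.3 m × sin(41.6°) = 30.08 m
throw = dip-slip × sin(dip) = 30.08 × sin(48.5°) = 22.5 m

22.5 m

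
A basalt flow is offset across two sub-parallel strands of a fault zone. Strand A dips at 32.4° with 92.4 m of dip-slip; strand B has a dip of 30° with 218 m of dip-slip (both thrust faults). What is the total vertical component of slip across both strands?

159 m

throw_A = 92.4 × sin(32.4°) = 49.51 m
throw_B = 218 × sin(30°) = 109 m
total = 49.51 + 109 = 159 m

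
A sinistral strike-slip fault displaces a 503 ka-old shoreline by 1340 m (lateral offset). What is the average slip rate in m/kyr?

2.66 m/kyr

rate = 1340 m / 503 ka = 0.00266 m/yr = 2.66 m/kyr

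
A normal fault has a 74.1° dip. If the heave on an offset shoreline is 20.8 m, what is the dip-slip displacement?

dip-slip = heave / cos(dip) = 20.8 / cos(74.1°) = 75.9 m

75.9 m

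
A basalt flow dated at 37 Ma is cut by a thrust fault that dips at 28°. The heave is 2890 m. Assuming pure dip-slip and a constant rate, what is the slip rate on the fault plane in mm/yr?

0.0885 mm/yr

dip-slip = heave / cos(dip) = 2890 m / cos(28°) = 3273 m
rate = 3273 m / 37 Ma = 0.0000885 m/yr = 0.0885 mm/yr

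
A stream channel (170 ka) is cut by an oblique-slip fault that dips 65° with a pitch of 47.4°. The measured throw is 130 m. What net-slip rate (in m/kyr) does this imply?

dip-slip = throw / sin(dip) = 130 / sin(65°) = 143.4 m
net slip = dip-slip / sin(rake) = 143.4 / sin(47.4°) = 194.9 m
rate = 194.9 m / 170 ka = 0.00115 m/yr = 1.15 m/kyr

1.15 m/kyr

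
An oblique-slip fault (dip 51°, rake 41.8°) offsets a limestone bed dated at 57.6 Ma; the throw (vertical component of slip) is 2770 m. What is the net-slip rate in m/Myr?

92.8 m/Myr

dip-slip = throw / sin(dip) = 2770 / sin(51°) = 3564 m
net slip = dip-slip / sin(rake) = 3564 / sin(41.8°) = 5348 m
rate = 5348 m / 57.6 Ma = 0.0000928 m/yr = 92.8 m/Myr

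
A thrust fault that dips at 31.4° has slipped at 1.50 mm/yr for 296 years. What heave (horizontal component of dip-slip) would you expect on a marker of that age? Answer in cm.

37.9 cm

dip-slip = rate × time = 1.50 mm/yr × 296 years = 0.4440 m
heave = dip-slip × cos(dip) = 0.4440 × cos(31.4°) = 0.379 m = 37.9 cm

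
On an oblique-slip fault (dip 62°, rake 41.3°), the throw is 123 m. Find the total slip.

dip-slip = throw / sin(dip) = 123 / sin(62°) = 139.3 m
net slip = dip-slip / sin(rake) = 139.3 / sin(41.3°) = 211 m

211 m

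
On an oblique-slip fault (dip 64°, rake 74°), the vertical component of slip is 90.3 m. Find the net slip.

105 m

dip-slip = throw / sin(dip) = 90.3 / sin(64°) = 100.5 m
net slip = dip-slip / sin(rake) = 100.5 / sin(74°) = 105 m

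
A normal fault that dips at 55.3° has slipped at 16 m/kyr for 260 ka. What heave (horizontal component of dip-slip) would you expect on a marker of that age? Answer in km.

2.37 km

dip-slip = rate × time = 16 m/kyr × 260 ka = 4160 m
heave = dip-slip × cos(dip) = 4160 × cos(55.3°) = 2370 m = 2.37 km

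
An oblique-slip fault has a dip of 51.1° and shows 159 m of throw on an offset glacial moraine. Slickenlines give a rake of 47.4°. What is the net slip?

278 m

dip-slip = throw / sin(dip) = 159 / sin(51.1°) = 204.3 m
net slip = dip-slip / sin(rake) = 204.3 / sin(47.4°) = 278 m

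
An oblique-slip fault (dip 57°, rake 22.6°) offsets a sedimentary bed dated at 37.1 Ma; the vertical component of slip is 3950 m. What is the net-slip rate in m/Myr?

330 m/Myr

dip-slip = throw / sin(dip) = 3950 / sin(57°) = 4710 m
net slip = dip-slip / sin(rake) = 4710 / sin(22.6°) = 12260 m
rate = 12260 m / 37.1 Ma = 0.000330 m/yr = 330 m/Myr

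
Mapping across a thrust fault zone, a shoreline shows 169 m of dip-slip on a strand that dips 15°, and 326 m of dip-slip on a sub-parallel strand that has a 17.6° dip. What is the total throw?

throw_A = 169 × sin(15°) = 43.74 m
throw_B = 326 × sin(17.6°) = 98.57 m
total = 43.74 + 98.57 = 142 m

142 m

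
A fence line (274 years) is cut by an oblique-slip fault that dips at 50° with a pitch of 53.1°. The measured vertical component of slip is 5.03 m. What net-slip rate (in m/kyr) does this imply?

dip-slip = throw / sin(dip) = 5.03 / sin(50°) = 6.566 m
net slip = dip-slip / sin(rake) = 6.566 / sin(53.1°) = 8.211 m
rate = 8.211 m / 274 years = 0.0300 m/yr = 30 m/kyr

30 m/kyr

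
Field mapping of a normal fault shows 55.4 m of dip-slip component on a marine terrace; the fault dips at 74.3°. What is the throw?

throw = dip-slip × sin(dip) = 55.4 m × sin(74.3°) = 53.3 m

53.3 m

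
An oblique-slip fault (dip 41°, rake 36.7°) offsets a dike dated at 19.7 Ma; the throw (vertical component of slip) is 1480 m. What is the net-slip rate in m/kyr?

dip-slip = throw / sin(dip) = 1480 / sin(41°) = 2256 m
net slip = dip-slip / sin(rake) = 2256 / sin(36.7°) = 3775 m
rate = 3775 m / 19.7 Ma = 0.000192 m/yr = 0.192 m/kyr

0.192 m/kyr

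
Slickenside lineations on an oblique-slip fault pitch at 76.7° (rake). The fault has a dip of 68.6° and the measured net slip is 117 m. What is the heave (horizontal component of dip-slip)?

41.5 m

dip-slip = net slip × sin(rake) = 117 m × sin(76.7°) = 113.9 m
heave = dip-slip × cos(dip) = 113.9 × cos(68.6°) = 41.5 m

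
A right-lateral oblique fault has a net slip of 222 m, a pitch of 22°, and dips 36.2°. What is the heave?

dip-slip = net slip × sin(rake) = 222 m × sin(22°) = 83.16 m
heave = dip-slip × cos(dip) = 83.16 × cos(36.2°) = 67.1 m

67.1 m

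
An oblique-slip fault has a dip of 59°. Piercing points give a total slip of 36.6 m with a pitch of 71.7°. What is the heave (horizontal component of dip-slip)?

17.9 m

dip-slip = net slip × sin(rake) = 36.6 m × sin(71.7°) = 34.75 m
heave = dip-slip × cos(dip) = 34.75 × cos(59°) = 17.9 m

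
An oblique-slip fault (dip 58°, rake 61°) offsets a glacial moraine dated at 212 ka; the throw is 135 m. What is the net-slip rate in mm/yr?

0.859 mm/yr

dip-slip = throw / sin(dip) = 135 / sin(58°) = 159.2 m
net slip = dip-slip / sin(rake) = 159.2 / sin(61°) = 182 m
rate = 182 m / 212 ka = 0.000859 m/yr = 0.859 mm/yr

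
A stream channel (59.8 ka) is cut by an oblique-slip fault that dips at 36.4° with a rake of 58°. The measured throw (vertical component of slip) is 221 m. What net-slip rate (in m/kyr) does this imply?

dip-slip = throw / sin(dip) = 221 / sin(36.4°) = 372.4 m
net slip = dip-slip / sin(rake) = 372.4 / sin(58°) = 439.1 m
rate = 439.1 m / 59.8 ka = 0.00734 m/yr = 7.34 m/kyr

7.34 m/kyr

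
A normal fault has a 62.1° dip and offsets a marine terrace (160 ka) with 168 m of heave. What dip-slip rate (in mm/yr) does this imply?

2.24 mm/yr

dip-slip = heave / cos(dip) = 168 m / cos(62.1°) = 359 m
rate = 359 m / 160 ka = 0.00224 m/yr = 2.24 mm/yr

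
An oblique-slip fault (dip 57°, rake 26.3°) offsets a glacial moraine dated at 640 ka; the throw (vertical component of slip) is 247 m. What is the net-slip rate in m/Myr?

dip-slip = throw / sin(dip) = 247 / sin(57°) = 294.5 m
net slip = dip-slip / sin(rake) = 294.5 / sin(26.3°) = 664.7 m
rate = 664.7 m / 640 ka = 0.00104 m/yr = 1040 m/Myr

1040 m/Myr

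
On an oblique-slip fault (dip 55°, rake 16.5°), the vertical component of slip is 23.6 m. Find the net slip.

dip-slip = throw / sin(dip) = 23.6 / sin(55°) = 28.81 m
net slip = dip-slip / sin(rake) = 28.81 / sin(16.5°) = 101 m

101 m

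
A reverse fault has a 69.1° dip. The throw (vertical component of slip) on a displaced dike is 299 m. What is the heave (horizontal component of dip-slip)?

114 m

heave = throw / tan(dip) = 299 / tan(69.1°) = 114 m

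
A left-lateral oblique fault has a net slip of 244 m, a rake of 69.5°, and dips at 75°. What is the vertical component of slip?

221 m

dip-slip = net slip × sin(rake) = 244 m × sin(69.5°) = 228.5 m
throw = dip-slip × sin(dip) = 228.5 × sin(75°) = 221 m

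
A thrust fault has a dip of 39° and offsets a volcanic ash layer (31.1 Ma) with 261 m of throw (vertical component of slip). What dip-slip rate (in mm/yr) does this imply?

dip-slip = throw / sin(dip) = 261 m / sin(39°) = 414.7 m
rate = 414.7 m / 31.1 Ma = 0.0000133 m/yr = 0.0133 mm/yr

0.0133 mm/yr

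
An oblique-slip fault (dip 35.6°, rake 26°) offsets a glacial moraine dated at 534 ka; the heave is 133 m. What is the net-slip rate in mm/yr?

0.699 mm/yr

dip-slip = heave / cos(dip) = 133 / cos(35.6°) = 163.6 m
net slip = dip-slip / sin(rake) = 163.6 / sin(26°) = 373.1 m
rate = 373.1 m / 534 ka = 0.000699 m/yr = 0.699 mm/yr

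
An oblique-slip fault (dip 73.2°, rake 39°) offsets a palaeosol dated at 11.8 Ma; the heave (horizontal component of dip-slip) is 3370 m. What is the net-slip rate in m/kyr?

dip-slip = heave / cos(dip) = 3370 / cos(73.2°) = 11660 m
net slip = dip-slip / sin(rake) = 11660 / sin(39°) = 18530 m
rate = 18530 m / 11.8 Ma = 0.00157 m/yr = 1.57 m/kyr

1.57 m/kyr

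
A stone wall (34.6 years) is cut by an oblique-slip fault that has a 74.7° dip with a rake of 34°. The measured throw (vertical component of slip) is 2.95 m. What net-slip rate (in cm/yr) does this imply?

dip-slip = throw / sin(dip) = 2.95 / sin(74.7°) = 3.058 m
net slip = dip-slip / sin(rake) = 3.058 / sin(34°) = 5.469 m
rate = 5.469 m / 34.6 years = 0.158 m/yr = 15.8 cm/yr

15.8 cm/yr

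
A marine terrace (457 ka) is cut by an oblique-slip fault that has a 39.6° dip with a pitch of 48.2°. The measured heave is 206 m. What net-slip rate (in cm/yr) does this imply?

dip-slip = heave / cos(dip) = 206 / cos(39.6°) = 267.4 m
net slip = dip-slip / sin(rake) = 267.4 / sin(48.2°) = 358.6 m
rate = 358.6 m / 457 ka = 0.000785 m/yr = 0.0785 cm/yr

0.0785 cm/yr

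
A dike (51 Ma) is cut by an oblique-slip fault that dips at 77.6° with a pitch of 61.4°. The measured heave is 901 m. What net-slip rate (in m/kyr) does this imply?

0.0937 m/kyr

dip-slip = heave / cos(dip) = 901 / cos(77.6°) = 4196 m
net slip = dip-slip / sin(rake) = 4196 / sin(61.4°) = 4779 m
rate = 4779 m / 51 Ma = 0.0000937 m/yr = 0.0937 m/kyr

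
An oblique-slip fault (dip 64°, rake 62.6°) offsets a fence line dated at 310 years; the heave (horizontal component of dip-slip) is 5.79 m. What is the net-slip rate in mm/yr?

dip-slip = heave / cos(dip) = 5.79 / cos(64°) = 13.21 m
net slip = dip-slip / sin(rake) = 13.21 / sin(62.6°) = 14.88 m
rate = 14.88 m / 310 years = 0.0480 m/yr = 48 mm/yr

48 mm/yr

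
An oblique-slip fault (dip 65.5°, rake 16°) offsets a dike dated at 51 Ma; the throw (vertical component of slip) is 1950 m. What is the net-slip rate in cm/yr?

dip-slip = throw / sin(dip) = 1950 / sin(65.5°) = 2143 m
net slip = dip-slip / sin(rake) = 2143 / sin(16°) = 7775 m
rate = 7775 m / 51 Ma = 0.000152 m/yr = 0.0152 cm/yr

0.0152 cm/yr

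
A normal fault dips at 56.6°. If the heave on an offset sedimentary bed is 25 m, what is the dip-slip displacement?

45.4 m

dip-slip = heave / cos(dip) = 25 / cos(56.6°) = 45.4 m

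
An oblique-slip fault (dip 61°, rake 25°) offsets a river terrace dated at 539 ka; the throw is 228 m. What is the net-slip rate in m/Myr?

dip-slip = throw / sin(dip) = 228 / sin(61°) = 260.7 m
net slip = dip-slip / sin(rake) = 260.7 / sin(25°) = 616.8 m
rate = 616.8 m / 539 ka = 0.00114 m/yr = 1140 m/Myr

1140 m/Myr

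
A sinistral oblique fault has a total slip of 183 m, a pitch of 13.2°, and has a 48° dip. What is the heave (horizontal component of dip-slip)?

28 m

dip-slip = net slip × sin(rake) = 183 m × sin(13.2°) = 41.79 m
heave = dip-slip × cos(dip) = 41.79 × cos(48°) = 28 m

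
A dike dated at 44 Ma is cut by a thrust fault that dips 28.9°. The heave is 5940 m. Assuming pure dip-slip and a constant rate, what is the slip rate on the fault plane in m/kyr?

dip-slip = heave / cos(dip) = 5940 m / cos(28.9°) = 6785 m
rate = 6785 m / 44 Ma = 0.000154 m/yr = 0.154 m/kyr

0.154 m/kyr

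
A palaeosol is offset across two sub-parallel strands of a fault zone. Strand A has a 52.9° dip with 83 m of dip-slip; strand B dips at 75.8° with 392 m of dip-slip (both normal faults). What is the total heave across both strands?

146 m

heave_A = 83 × cos(52.9°) = 50.07 m
heave_B = 392 × cos(75.8°) = 96.16 m
total = 50.07 + 96.16 = 146 m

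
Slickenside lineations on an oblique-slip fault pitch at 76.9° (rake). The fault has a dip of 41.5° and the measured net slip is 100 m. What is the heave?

dip-slip = net slip × sin(rake) = 100 m × sin(76.9°) = 97.40 m
heave = dip-slip × cos(dip) = 97.40 × cos(41.5°) = 72.9 m

72.9 m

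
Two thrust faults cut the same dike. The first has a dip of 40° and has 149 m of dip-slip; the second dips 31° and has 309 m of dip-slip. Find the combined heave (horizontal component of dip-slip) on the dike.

heave_A = 149 × cos(40°) = 114.1 m
heave_B = 309 × cos(31°) = 264.9 m
total = 114.1 + 264.9 = 379 m

379 m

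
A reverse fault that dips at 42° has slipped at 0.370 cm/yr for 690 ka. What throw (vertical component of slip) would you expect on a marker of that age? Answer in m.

1710 m

dip-slip = rate × time = 0.370 cm/yr × 690 ka = 2553 m
throw = dip-slip × sin(dip) = 2553 × sin(42°) = 1710 m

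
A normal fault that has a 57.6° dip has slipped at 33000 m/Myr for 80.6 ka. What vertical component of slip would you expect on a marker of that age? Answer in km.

dip-slip = rate × time = 33000 m/Myr × 80.6 ka = 2660 m
throw = dip-slip × sin(dip) = 2660 × sin(57.6°) = 2250 m = 2.25 km

2.25 km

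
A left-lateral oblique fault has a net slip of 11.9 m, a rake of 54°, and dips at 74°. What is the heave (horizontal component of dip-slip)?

2.65 m

dip-slip = net slip × sin(rake) = 11.9 m × sin(54°) = 9.627 m
heave = dip-slip × cos(dip) = 9.627 × cos(74°) = 2.65 m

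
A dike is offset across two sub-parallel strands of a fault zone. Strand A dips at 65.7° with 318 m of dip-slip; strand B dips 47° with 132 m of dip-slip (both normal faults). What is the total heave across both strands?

heave_A = 318 × cos(65.7°) = 130.9 m
heave_B = 132 × cos(47°) = 90.02 m
total = 130.9 + 90.02 = 221 m

221 m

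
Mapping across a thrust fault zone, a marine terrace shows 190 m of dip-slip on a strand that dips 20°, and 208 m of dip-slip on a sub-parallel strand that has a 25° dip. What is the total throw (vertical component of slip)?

throw_A = 190 × sin(20°) = 64.98 m
throw_B = 208 × sin(25°) = 87.90 m
total = 64.98 + 87.90 = 153 m

153 m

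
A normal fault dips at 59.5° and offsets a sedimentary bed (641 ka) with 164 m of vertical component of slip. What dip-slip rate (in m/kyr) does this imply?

dip-slip = throw / sin(dip) = 164 m / sin(59.5°) = 190.3 m
rate = 190.3 m / 641 ka = 0.000297 m/yr = 0.297 m/kyr

0.297 m/kyr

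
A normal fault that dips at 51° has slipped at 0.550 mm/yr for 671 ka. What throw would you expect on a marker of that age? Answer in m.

dip-slip = rate × time = 0.550 mm/yr × 671 ka = 369.1 m
throw = dip-slip × sin(dip) = 369.1 × sin(51°) = 287 m

287 m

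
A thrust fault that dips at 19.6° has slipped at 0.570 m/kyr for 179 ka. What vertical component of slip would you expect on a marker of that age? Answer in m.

34.2 m

dip-slip = rate × time = 0.570 m/kyr × 179 ka = 102 m
throw = dip-slip × sin(dip) = 102 × sin(19.6°) = 34.2 m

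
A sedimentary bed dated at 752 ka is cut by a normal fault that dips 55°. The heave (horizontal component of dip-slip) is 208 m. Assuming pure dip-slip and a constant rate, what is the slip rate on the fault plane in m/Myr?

dip-slip = heave / cos(dip) = 208 m / cos(55°) = 362.6 m
rate = 362.6 m / 752 ka = 0.000482 m/yr = 482 m/Myr

482 m/Myr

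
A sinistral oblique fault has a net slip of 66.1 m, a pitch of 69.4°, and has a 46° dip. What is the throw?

44.5 m

dip-slip = net slip × sin(rake) = 66.1 m × sin(69.4°) = 61.87 m
throw = dip-slip × sin(dip) = 61.87 × sin(46°) = 44.5 m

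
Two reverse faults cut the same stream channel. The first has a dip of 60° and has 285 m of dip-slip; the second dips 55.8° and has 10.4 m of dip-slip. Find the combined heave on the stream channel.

148 m

heave_A = 285 × cos(60°) = 142.5 m
heave_B = 10.4 × cos(55.8°) = 5.846 m
total = 142.5 + 5.846 = 148 m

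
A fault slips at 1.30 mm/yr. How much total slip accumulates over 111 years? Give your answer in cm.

slip = rate × time = 1.30 mm/yr × 111 years = 0.144 m = 14.4 cm

14.4 cm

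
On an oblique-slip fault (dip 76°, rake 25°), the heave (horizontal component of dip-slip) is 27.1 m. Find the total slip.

265 m

dip-slip = heave / cos(dip) = 27.1 / cos(76°) = 112 m
net slip = dip-slip / sin(rake) = 112 / sin(25°) = 265 m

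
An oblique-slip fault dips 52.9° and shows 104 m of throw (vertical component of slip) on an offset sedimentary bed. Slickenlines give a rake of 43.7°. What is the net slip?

189 m

dip-slip = throw / sin(dip) = 104 / sin(52.9°) = 130.4 m
net slip = dip-slip / sin(rake) = 130.4 / sin(43.7°) = 189 m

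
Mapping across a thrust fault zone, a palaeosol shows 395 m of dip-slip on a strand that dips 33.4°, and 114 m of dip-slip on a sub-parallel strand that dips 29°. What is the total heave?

heave_A = 395 × cos(33.4°) = 329.8 m
heave_B = 114 × cos(29°) = 99.71 m
total = 329.8 + 99.71 = 429 m

429 m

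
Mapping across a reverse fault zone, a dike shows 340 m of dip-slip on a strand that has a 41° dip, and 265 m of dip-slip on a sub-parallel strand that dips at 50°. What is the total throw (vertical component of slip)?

throw_A = 340 × sin(41°) = 223.1 m
throw_B = 265 × sin(50°) = 203 m
total = 223.1 + 203 = 426 m

426 m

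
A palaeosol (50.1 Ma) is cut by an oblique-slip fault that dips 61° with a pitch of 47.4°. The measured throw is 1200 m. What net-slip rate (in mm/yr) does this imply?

dip-slip = throw / sin(dip) = 1200 / sin(61°) = 1372 m
net slip = dip-slip / sin(rake) = 1372 / sin(47.4°) = 1864 m
rate = 1864 m / 50.1 Ma = 0.0000372 m/yr = 0.0372 mm/yr

0.0372 mm/yr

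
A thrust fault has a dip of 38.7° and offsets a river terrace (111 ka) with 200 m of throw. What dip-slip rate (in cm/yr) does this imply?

0.288 cm/yr

dip-slip = throw / sin(dip) = 200 m / sin(38.7°) = 319.9 m
rate = 319.9 m / 111 ka = 0.00288 m/yr = 0.288 cm/yr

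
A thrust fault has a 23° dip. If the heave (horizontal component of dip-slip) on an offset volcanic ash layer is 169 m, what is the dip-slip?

dip-slip = heave / cos(dip) = 169 / cos(23°) = 184 m

184 m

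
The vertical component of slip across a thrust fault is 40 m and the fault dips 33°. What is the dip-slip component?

dip-slip = throw / sin(dip) = 40 / sin(33°) = 73.4 m

73.4 m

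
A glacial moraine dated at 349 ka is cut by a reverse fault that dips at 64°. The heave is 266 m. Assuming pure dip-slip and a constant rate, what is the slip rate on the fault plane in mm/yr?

1.74 mm/yr

dip-slip = heave / cos(dip) = 266 m / cos(64°) = 606.8 m
rate = 606.8 m / 349 ka = 0.00174 m/yr = 1.74 mm/yr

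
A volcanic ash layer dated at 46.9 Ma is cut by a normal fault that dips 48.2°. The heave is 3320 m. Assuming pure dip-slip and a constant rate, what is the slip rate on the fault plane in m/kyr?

0.106 m/kyr

dip-slip = heave / cos(dip) = 3320 m / cos(48.2°) = 4981 m
rate = 4981 m / 46.9 Ma = 0.000106 m/yr = 0.106 m/kyr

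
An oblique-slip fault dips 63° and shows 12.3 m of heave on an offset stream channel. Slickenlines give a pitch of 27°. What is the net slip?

59.7 m

dip-slip = heave / cos(dip) = 12.3 / cos(63°) = 27.09 m
net slip = dip-slip / sin(rake) = 27.09 / sin(27°) = 59.7 m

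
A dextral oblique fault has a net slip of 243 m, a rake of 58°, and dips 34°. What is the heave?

dip-slip = net slip × sin(rake) = 243 m × sin(58°) = 206.1 m
heave = dip-slip × cos(dip) = 206.1 × cos(34°) = 171 m

171 m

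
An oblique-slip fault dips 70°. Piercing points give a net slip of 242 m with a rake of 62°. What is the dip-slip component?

dip-slip = net slip × sin(rake) = 242 m × sin(62°) = 214 m

214 m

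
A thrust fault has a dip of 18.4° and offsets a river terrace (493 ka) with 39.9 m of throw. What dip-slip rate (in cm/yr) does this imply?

dip-slip = throw / sin(dip) = 39.9 m / sin(18.4°) = 126.4 m
rate = 126.4 m / 493 ka = 0.000256 m/yr = 0.0256 cm/yr

0.0256 cm/yr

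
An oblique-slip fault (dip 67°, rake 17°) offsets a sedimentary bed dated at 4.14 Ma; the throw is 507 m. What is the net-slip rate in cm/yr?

0.0455 cm/yr

dip-slip = throw / sin(dip) = 507 / sin(67°) = 550.8 m
net slip = dip-slip / sin(rake) = 550.8 / sin(17°) = 1884 m
rate = 1884 m / 4.14 Ma = 0.000455 m/yr = 0.0455 cm/yr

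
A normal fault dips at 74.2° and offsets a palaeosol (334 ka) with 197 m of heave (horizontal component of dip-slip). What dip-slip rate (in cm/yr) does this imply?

dip-slip = heave / cos(dip) = 197 m / cos(74.2°) = 723.5 m
rate = 723.5 m / 334 ka = 0.00217 m/yr = 0.217 cm/yr

0.217 cm/yr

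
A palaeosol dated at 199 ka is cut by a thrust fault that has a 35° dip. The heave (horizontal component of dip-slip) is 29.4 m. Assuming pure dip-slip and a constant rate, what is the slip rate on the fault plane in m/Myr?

180 m/Myr

dip-slip = heave / cos(dip) = 29.4 m / cos(35°) = 35.89 m
rate = 35.89 m / 199 ka = 0.000180 m/yr = 180 m/Myr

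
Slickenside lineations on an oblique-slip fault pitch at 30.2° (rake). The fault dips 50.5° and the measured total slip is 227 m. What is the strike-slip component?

strike-slip = net slip × cos(rake) = 227 m × cos(30.2°) = 196 m

196 m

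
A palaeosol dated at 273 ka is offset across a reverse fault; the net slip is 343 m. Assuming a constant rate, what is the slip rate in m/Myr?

rate = 343 m / 273 ka = 0.00126 m/yr = 1260 m/Myr

1260 m/Myr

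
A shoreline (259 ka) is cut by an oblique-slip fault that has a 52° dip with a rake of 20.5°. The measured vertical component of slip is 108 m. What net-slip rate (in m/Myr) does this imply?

1510 m/Myr

dip-slip = throw / sin(dip) = 108 / sin(52°) = 137.1 m
net slip = dip-slip / sin(rake) = 137.1 / sin(20.5°) = 391.4 m
rate = 391.4 m / 259 ka = 0.00151 m/yr = 1510 m/Myr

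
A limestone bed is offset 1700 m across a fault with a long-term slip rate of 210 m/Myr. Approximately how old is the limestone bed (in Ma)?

8.10 Ma

age = offset / rate = 1700 m / (210 m/Myr) = 8.1e+06 yr = 8.10 Ma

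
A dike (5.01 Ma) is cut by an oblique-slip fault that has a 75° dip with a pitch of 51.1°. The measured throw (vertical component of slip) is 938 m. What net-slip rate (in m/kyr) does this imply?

0.249 m/kyr

dip-slip = throw / sin(dip) = 938 / sin(75°) = 971.1 m
net slip = dip-slip / sin(rake) = 971.1 / sin(51.1°) = 1248 m
rate = 1248 m / 5.01 Ma = 0.000249 m/yr = 0.249 m/kyr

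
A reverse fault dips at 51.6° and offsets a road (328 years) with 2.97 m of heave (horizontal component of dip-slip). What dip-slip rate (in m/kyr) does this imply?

dip-slip = heave / cos(dip) = 2.97 m / cos(51.6°) = 4.781 m
rate = 4.781 m / 328 years = 0.0146 m/yr = 14.6 m/kyr

14.6 m/kyr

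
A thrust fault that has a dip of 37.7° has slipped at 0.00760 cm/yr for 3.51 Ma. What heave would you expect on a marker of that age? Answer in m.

dip-slip = rate × time = 0.00760 cm/yr × 3.51 Ma = 266.8 m
heave = dip-slip × cos(dip) = 266.8 × cos(37.7°) = 211 m

211 m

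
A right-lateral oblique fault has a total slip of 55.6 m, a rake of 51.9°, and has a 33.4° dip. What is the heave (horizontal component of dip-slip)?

dip-slip = net slip × sin(rake) = 55.6 m × sin(51.9°) = 43.75 m
heave = dip-slip × cos(dip) = 43.75 × cos(33.4°) = 36.5 m

36.5 m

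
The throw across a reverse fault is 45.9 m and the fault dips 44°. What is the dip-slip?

66.1 m

dip-slip = throw / sin(dip) = 45.9 / sin(44°) = 66.1 m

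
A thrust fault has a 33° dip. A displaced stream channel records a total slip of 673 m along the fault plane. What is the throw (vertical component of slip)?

367 m

throw = dip-slip × sin(dip) = 673 m × sin(33°) = 367 m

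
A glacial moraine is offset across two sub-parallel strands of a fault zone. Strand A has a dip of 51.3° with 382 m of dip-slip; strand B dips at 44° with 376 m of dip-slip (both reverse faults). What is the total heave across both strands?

509 m

heave_A = 382 × cos(51.3°) = 238.8 m
heave_B = 376 × cos(44°) = 270.5 m
total = 238.8 + 270.5 = 509 m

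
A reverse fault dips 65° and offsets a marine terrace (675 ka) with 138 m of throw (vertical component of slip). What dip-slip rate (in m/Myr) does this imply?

226 m/Myr

dip-slip = throw / sin(dip) = 138 m / sin(65°) = 152.3 m
rate = 152.3 m / 675 ka = 0.000226 m/yr = 226 m/Myr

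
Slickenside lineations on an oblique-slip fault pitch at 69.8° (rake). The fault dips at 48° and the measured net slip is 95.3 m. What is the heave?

dip-slip = net slip × sin(rake) = 95.3 m × sin(69.8°) = 89.44 m
heave = dip-slip × cos(dip) = 89.44 × cos(48°) = 59.8 m

59.8 m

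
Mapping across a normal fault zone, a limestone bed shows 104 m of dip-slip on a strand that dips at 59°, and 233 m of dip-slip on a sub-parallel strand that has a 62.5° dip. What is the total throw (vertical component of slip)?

throw_A = 104 × sin(59°) = 89.15 m
throw_B = 233 × sin(62.5°) = 206.7 m
total = 89.15 + 206.7 = 296 m

296 m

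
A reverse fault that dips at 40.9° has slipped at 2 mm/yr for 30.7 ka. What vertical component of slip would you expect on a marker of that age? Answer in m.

dip-slip = rate × time = 2 mm/yr × 30.7 ka = 61.40 m
throw = dip-slip × sin(dip) = 61.40 × sin(40.9°) = 40.2 m

40.2 m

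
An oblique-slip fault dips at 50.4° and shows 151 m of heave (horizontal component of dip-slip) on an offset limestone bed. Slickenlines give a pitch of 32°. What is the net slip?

dip-slip = heave / cos(dip) = 151 / cos(50.4°) = 236.9 m
net slip = dip-slip / sin(rake) = 236.9 / sin(32°) = 447 m

447 m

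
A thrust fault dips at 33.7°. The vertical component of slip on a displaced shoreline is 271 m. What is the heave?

406 m

heave = throw / tan(dip) = 271 / tan(33.7°) = 406 m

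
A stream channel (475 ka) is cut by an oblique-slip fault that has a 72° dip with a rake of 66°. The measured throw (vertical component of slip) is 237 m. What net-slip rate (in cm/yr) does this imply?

0.0574 cm/yr

dip-slip = throw / sin(dip) = 237 / sin(72°) = 249.2 m
net slip = dip-slip / sin(rake) = 249.2 / sin(66°) = 272.8 m
rate = 272.8 m / 475 ka = 0.000574 m/yr = 0.0574 cm/yr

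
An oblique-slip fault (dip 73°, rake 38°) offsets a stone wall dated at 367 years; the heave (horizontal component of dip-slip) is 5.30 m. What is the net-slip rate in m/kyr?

dip-slip = heave / cos(dip) = 5.30 / cos(73°) = 18.13 m
net slip = dip-slip / sin(rake) = 18.13 / sin(38°) = 29.44 m
rate = 29.44 m / 367 years = 0.0802 m/yr = 80.2 m/kyr

80.2 m/kyr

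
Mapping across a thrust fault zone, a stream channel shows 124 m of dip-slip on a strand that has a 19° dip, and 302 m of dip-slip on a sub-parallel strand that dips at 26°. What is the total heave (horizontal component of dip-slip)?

389 m

heave_A = 124 × cos(19°) = 117.2 m
heave_B = 302 × cos(26°) = 271.4 m
total = 117.2 + 271.4 = 389 m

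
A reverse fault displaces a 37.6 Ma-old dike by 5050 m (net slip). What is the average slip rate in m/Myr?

134 m/Myr

rate = 5050 m / 37.6 Ma = 0.000134 m/yr = 134 m/Myr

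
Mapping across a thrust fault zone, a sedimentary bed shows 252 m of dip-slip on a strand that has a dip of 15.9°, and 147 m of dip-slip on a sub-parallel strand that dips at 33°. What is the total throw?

throw_A = 252 × sin(15.9°) = 69.04 m
throw_B = 147 × sin(33°) = 80.06 m
total = 69.04 + 80.06 = 149 m

149 m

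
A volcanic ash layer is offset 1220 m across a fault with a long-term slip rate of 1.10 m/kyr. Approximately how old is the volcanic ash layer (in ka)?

age = offset / rate = 1220 m / (1.10 m/kyr) = 1.11e+06 yr = 1110 ka

1110 ka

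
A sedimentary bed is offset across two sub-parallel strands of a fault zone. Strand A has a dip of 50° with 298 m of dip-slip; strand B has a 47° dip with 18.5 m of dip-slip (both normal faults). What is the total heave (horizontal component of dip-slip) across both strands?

204 m

heave_A = 298 × cos(50°) = 191.6 m
heave_B = 18.5 × cos(47°) = 12.62 m
total = 191.6 + 12.62 = 204 m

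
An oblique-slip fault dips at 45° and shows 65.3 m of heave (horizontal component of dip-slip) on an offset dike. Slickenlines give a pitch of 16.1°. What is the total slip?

dip-slip = heave / cos(dip) = 65.3 / cos(45°) = 92.35 m
net slip = dip-slip / sin(rake) = 92.35 / sin(16.1°) = 333 m

333 m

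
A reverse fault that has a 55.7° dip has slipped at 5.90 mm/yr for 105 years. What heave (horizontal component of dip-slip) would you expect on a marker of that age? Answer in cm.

34.9 cm

dip-slip = rate × time = 5.90 mm/yr × 105 years = 0.6195 m
heave = dip-slip × cos(dip) = 0.6195 × cos(55.7°) = 0.349 m = 34.9 cm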